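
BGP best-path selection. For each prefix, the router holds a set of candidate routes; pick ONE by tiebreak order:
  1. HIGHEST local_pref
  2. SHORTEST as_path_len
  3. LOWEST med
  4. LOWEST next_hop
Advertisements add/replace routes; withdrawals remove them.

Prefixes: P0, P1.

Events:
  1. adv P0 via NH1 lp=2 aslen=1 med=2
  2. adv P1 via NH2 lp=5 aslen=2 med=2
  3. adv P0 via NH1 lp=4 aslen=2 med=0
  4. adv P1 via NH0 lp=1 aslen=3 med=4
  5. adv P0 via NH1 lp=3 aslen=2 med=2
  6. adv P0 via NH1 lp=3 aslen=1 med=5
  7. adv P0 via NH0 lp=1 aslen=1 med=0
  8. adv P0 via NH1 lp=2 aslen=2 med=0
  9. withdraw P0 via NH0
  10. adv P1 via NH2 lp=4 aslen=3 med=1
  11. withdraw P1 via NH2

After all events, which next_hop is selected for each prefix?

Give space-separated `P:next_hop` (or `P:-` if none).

Op 1: best P0=NH1 P1=-
Op 2: best P0=NH1 P1=NH2
Op 3: best P0=NH1 P1=NH2
Op 4: best P0=NH1 P1=NH2
Op 5: best P0=NH1 P1=NH2
Op 6: best P0=NH1 P1=NH2
Op 7: best P0=NH1 P1=NH2
Op 8: best P0=NH1 P1=NH2
Op 9: best P0=NH1 P1=NH2
Op 10: best P0=NH1 P1=NH2
Op 11: best P0=NH1 P1=NH0

Answer: P0:NH1 P1:NH0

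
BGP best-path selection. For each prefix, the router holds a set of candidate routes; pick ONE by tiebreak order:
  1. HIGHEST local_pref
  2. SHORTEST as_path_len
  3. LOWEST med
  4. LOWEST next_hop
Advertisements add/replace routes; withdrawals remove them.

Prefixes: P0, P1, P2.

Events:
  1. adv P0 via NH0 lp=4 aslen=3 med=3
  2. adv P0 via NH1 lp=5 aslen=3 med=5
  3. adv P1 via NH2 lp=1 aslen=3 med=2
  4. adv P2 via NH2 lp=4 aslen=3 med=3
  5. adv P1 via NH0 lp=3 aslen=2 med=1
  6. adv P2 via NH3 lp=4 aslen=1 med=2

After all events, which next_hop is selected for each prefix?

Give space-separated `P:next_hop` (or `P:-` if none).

Answer: P0:NH1 P1:NH0 P2:NH3

Derivation:
Op 1: best P0=NH0 P1=- P2=-
Op 2: best P0=NH1 P1=- P2=-
Op 3: best P0=NH1 P1=NH2 P2=-
Op 4: best P0=NH1 P1=NH2 P2=NH2
Op 5: best P0=NH1 P1=NH0 P2=NH2
Op 6: best P0=NH1 P1=NH0 P2=NH3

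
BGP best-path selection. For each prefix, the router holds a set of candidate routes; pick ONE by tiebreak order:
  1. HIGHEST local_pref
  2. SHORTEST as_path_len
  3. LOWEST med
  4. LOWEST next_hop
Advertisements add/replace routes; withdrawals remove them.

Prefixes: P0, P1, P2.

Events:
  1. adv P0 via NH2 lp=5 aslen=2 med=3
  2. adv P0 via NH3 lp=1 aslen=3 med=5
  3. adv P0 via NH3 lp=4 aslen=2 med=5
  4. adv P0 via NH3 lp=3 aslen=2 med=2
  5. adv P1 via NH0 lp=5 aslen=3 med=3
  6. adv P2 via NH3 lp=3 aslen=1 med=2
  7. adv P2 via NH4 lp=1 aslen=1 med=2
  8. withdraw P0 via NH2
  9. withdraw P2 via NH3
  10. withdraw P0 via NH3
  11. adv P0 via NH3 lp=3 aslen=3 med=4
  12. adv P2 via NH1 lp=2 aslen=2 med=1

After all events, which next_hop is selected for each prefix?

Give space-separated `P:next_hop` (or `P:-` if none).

Op 1: best P0=NH2 P1=- P2=-
Op 2: best P0=NH2 P1=- P2=-
Op 3: best P0=NH2 P1=- P2=-
Op 4: best P0=NH2 P1=- P2=-
Op 5: best P0=NH2 P1=NH0 P2=-
Op 6: best P0=NH2 P1=NH0 P2=NH3
Op 7: best P0=NH2 P1=NH0 P2=NH3
Op 8: best P0=NH3 P1=NH0 P2=NH3
Op 9: best P0=NH3 P1=NH0 P2=NH4
Op 10: best P0=- P1=NH0 P2=NH4
Op 11: best P0=NH3 P1=NH0 P2=NH4
Op 12: best P0=NH3 P1=NH0 P2=NH1

Answer: P0:NH3 P1:NH0 P2:NH1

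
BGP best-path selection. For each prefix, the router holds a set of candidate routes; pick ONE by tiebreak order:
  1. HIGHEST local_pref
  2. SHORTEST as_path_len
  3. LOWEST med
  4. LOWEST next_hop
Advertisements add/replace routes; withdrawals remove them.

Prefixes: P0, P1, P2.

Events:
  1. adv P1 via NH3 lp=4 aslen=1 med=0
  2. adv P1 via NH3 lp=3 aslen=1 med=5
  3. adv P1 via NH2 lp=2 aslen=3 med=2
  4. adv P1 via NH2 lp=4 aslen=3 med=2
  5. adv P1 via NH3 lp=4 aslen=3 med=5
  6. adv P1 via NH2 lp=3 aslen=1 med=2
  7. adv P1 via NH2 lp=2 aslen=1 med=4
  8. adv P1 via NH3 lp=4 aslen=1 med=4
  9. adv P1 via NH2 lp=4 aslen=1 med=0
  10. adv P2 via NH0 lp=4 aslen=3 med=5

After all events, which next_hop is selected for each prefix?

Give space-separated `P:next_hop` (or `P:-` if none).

Op 1: best P0=- P1=NH3 P2=-
Op 2: best P0=- P1=NH3 P2=-
Op 3: best P0=- P1=NH3 P2=-
Op 4: best P0=- P1=NH2 P2=-
Op 5: best P0=- P1=NH2 P2=-
Op 6: best P0=- P1=NH3 P2=-
Op 7: best P0=- P1=NH3 P2=-
Op 8: best P0=- P1=NH3 P2=-
Op 9: best P0=- P1=NH2 P2=-
Op 10: best P0=- P1=NH2 P2=NH0

Answer: P0:- P1:NH2 P2:NH0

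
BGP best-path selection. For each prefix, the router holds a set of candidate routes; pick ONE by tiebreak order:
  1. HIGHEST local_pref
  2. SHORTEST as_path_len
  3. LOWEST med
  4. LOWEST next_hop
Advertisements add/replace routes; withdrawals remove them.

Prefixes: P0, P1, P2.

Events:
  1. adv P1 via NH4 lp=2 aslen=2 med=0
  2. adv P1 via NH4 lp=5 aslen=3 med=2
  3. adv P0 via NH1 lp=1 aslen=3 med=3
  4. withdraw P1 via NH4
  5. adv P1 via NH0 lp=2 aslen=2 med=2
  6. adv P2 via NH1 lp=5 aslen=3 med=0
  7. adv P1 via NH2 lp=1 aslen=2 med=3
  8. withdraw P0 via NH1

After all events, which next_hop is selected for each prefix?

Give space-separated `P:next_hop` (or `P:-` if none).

Answer: P0:- P1:NH0 P2:NH1

Derivation:
Op 1: best P0=- P1=NH4 P2=-
Op 2: best P0=- P1=NH4 P2=-
Op 3: best P0=NH1 P1=NH4 P2=-
Op 4: best P0=NH1 P1=- P2=-
Op 5: best P0=NH1 P1=NH0 P2=-
Op 6: best P0=NH1 P1=NH0 P2=NH1
Op 7: best P0=NH1 P1=NH0 P2=NH1
Op 8: best P0=- P1=NH0 P2=NH1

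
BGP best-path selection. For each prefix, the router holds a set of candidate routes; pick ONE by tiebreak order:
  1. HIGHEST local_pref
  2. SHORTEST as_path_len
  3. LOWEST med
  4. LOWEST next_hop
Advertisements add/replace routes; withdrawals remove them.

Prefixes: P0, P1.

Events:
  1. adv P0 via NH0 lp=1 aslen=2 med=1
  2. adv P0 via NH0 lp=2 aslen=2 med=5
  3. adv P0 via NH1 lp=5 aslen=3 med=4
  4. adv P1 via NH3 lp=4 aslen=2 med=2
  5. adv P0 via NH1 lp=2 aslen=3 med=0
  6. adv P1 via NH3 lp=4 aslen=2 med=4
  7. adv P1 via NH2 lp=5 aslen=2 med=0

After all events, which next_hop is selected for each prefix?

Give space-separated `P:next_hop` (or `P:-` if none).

Op 1: best P0=NH0 P1=-
Op 2: best P0=NH0 P1=-
Op 3: best P0=NH1 P1=-
Op 4: best P0=NH1 P1=NH3
Op 5: best P0=NH0 P1=NH3
Op 6: best P0=NH0 P1=NH3
Op 7: best P0=NH0 P1=NH2

Answer: P0:NH0 P1:NH2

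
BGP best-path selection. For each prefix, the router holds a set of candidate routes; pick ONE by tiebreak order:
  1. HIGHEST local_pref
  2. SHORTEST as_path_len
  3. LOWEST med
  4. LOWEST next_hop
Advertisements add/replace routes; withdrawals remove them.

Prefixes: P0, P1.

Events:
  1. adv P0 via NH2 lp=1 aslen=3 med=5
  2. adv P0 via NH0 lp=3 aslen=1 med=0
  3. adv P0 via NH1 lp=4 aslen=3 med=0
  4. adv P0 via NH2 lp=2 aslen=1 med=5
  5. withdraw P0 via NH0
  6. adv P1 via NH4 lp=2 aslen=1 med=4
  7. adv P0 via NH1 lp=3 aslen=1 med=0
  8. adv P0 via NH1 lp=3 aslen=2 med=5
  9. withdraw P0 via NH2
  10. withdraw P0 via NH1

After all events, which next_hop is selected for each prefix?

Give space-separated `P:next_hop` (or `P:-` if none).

Answer: P0:- P1:NH4

Derivation:
Op 1: best P0=NH2 P1=-
Op 2: best P0=NH0 P1=-
Op 3: best P0=NH1 P1=-
Op 4: best P0=NH1 P1=-
Op 5: best P0=NH1 P1=-
Op 6: best P0=NH1 P1=NH4
Op 7: best P0=NH1 P1=NH4
Op 8: best P0=NH1 P1=NH4
Op 9: best P0=NH1 P1=NH4
Op 10: best P0=- P1=NH4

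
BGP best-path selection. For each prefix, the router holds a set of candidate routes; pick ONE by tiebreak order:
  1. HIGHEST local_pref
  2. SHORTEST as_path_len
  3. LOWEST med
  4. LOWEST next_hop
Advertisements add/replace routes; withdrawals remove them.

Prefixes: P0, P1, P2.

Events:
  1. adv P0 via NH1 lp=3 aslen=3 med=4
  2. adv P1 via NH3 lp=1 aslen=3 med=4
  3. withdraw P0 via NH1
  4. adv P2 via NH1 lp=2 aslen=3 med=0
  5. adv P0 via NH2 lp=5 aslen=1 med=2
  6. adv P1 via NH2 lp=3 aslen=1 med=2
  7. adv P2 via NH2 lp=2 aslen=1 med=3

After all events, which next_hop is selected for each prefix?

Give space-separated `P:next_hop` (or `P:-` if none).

Op 1: best P0=NH1 P1=- P2=-
Op 2: best P0=NH1 P1=NH3 P2=-
Op 3: best P0=- P1=NH3 P2=-
Op 4: best P0=- P1=NH3 P2=NH1
Op 5: best P0=NH2 P1=NH3 P2=NH1
Op 6: best P0=NH2 P1=NH2 P2=NH1
Op 7: best P0=NH2 P1=NH2 P2=NH2

Answer: P0:NH2 P1:NH2 P2:NH2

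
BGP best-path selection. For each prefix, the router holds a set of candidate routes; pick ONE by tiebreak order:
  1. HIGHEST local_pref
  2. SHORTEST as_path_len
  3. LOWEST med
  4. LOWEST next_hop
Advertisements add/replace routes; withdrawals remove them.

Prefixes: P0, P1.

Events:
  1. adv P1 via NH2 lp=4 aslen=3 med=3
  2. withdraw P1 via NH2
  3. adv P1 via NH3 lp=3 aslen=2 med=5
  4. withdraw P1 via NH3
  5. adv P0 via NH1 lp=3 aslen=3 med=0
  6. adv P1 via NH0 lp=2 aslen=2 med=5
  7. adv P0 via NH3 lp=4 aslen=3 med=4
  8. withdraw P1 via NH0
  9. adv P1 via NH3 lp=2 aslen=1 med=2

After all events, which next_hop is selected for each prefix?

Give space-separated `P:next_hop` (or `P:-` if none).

Answer: P0:NH3 P1:NH3

Derivation:
Op 1: best P0=- P1=NH2
Op 2: best P0=- P1=-
Op 3: best P0=- P1=NH3
Op 4: best P0=- P1=-
Op 5: best P0=NH1 P1=-
Op 6: best P0=NH1 P1=NH0
Op 7: best P0=NH3 P1=NH0
Op 8: best P0=NH3 P1=-
Op 9: best P0=NH3 P1=NH3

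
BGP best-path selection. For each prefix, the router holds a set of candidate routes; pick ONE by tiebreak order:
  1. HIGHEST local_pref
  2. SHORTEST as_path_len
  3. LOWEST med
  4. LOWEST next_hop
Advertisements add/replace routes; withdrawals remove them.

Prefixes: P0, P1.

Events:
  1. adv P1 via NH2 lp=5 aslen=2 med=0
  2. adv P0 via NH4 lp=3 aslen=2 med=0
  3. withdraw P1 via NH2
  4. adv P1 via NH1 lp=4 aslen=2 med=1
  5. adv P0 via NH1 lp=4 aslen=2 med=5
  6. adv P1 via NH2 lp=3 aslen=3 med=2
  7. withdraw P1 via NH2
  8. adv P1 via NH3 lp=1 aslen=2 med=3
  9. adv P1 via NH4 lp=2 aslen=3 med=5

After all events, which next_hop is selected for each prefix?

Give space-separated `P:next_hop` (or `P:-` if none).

Op 1: best P0=- P1=NH2
Op 2: best P0=NH4 P1=NH2
Op 3: best P0=NH4 P1=-
Op 4: best P0=NH4 P1=NH1
Op 5: best P0=NH1 P1=NH1
Op 6: best P0=NH1 P1=NH1
Op 7: best P0=NH1 P1=NH1
Op 8: best P0=NH1 P1=NH1
Op 9: best P0=NH1 P1=NH1

Answer: P0:NH1 P1:NH1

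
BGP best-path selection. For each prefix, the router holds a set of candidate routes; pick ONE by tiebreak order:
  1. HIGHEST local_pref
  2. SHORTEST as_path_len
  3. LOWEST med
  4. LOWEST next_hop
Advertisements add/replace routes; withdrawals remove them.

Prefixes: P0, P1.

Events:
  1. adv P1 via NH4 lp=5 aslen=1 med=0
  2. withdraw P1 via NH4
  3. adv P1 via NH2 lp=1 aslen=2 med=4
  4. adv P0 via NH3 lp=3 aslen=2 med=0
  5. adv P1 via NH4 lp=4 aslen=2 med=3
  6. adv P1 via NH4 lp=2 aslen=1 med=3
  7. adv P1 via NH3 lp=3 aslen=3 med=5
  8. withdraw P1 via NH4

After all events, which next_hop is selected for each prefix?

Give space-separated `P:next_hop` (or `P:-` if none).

Answer: P0:NH3 P1:NH3

Derivation:
Op 1: best P0=- P1=NH4
Op 2: best P0=- P1=-
Op 3: best P0=- P1=NH2
Op 4: best P0=NH3 P1=NH2
Op 5: best P0=NH3 P1=NH4
Op 6: best P0=NH3 P1=NH4
Op 7: best P0=NH3 P1=NH3
Op 8: best P0=NH3 P1=NH3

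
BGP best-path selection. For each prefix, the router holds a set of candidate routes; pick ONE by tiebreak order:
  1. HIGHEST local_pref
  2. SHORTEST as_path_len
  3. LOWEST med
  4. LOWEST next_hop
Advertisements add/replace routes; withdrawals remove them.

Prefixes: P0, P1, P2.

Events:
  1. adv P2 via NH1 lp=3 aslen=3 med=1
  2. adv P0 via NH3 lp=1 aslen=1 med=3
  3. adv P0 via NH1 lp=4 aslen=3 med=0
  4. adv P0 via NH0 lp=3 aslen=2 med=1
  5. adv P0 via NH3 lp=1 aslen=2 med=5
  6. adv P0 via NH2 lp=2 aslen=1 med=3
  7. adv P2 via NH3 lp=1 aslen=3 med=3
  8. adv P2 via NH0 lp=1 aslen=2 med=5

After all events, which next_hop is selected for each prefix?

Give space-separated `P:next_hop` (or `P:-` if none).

Op 1: best P0=- P1=- P2=NH1
Op 2: best P0=NH3 P1=- P2=NH1
Op 3: best P0=NH1 P1=- P2=NH1
Op 4: best P0=NH1 P1=- P2=NH1
Op 5: best P0=NH1 P1=- P2=NH1
Op 6: best P0=NH1 P1=- P2=NH1
Op 7: best P0=NH1 P1=- P2=NH1
Op 8: best P0=NH1 P1=- P2=NH1

Answer: P0:NH1 P1:- P2:NH1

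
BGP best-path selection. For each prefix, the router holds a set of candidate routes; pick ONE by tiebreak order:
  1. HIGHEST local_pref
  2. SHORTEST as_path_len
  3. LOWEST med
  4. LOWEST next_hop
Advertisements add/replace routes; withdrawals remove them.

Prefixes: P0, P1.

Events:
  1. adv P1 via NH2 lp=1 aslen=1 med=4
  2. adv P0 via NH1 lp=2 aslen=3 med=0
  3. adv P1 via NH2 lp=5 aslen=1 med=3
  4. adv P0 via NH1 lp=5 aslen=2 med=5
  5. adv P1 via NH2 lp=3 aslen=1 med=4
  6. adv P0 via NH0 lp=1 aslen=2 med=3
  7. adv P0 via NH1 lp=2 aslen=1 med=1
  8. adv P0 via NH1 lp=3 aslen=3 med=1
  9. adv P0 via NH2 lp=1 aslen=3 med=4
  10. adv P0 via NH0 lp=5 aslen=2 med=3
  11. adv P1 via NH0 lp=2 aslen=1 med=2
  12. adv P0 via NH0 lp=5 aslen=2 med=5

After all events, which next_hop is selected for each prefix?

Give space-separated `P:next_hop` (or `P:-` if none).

Answer: P0:NH0 P1:NH2

Derivation:
Op 1: best P0=- P1=NH2
Op 2: best P0=NH1 P1=NH2
Op 3: best P0=NH1 P1=NH2
Op 4: best P0=NH1 P1=NH2
Op 5: best P0=NH1 P1=NH2
Op 6: best P0=NH1 P1=NH2
Op 7: best P0=NH1 P1=NH2
Op 8: best P0=NH1 P1=NH2
Op 9: best P0=NH1 P1=NH2
Op 10: best P0=NH0 P1=NH2
Op 11: best P0=NH0 P1=NH2
Op 12: best P0=NH0 P1=NH2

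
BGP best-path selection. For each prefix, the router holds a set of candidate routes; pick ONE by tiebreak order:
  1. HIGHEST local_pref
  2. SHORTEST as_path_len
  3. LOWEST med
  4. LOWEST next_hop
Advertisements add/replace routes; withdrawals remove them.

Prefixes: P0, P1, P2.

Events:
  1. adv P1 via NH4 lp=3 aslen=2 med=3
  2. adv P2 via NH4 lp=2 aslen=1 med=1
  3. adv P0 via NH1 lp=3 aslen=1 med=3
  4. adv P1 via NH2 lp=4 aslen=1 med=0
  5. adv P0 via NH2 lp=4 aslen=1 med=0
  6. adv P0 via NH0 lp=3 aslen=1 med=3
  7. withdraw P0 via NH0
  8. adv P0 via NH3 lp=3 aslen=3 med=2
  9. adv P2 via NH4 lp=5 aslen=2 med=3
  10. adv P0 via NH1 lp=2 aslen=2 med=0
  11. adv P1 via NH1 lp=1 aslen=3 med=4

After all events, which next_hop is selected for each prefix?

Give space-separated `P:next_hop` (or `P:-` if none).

Op 1: best P0=- P1=NH4 P2=-
Op 2: best P0=- P1=NH4 P2=NH4
Op 3: best P0=NH1 P1=NH4 P2=NH4
Op 4: best P0=NH1 P1=NH2 P2=NH4
Op 5: best P0=NH2 P1=NH2 P2=NH4
Op 6: best P0=NH2 P1=NH2 P2=NH4
Op 7: best P0=NH2 P1=NH2 P2=NH4
Op 8: best P0=NH2 P1=NH2 P2=NH4
Op 9: best P0=NH2 P1=NH2 P2=NH4
Op 10: best P0=NH2 P1=NH2 P2=NH4
Op 11: best P0=NH2 P1=NH2 P2=NH4

Answer: P0:NH2 P1:NH2 P2:NH4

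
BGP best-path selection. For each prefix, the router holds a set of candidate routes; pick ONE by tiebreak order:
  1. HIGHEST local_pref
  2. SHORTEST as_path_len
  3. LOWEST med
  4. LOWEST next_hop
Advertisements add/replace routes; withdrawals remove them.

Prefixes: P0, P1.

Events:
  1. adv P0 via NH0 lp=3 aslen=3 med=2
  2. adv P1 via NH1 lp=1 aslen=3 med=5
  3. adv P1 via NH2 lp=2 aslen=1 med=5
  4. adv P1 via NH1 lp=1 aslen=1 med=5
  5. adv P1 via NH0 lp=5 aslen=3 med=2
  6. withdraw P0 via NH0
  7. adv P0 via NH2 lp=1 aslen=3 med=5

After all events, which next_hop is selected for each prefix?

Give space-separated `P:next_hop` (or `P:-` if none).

Answer: P0:NH2 P1:NH0

Derivation:
Op 1: best P0=NH0 P1=-
Op 2: best P0=NH0 P1=NH1
Op 3: best P0=NH0 P1=NH2
Op 4: best P0=NH0 P1=NH2
Op 5: best P0=NH0 P1=NH0
Op 6: best P0=- P1=NH0
Op 7: best P0=NH2 P1=NH0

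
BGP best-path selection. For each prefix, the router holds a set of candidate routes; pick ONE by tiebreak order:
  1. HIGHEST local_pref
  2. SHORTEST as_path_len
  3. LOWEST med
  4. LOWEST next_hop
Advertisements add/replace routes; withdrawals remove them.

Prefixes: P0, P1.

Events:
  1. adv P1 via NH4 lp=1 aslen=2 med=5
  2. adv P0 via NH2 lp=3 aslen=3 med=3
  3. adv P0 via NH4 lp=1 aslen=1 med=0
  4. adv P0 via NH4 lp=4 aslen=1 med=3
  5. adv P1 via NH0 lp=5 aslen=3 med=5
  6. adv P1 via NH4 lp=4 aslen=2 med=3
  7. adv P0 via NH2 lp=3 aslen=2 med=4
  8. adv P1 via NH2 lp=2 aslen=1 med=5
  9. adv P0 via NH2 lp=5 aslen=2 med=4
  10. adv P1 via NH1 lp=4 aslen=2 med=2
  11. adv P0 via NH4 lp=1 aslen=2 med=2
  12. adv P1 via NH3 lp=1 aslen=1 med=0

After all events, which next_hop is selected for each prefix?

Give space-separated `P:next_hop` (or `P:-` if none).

Answer: P0:NH2 P1:NH0

Derivation:
Op 1: best P0=- P1=NH4
Op 2: best P0=NH2 P1=NH4
Op 3: best P0=NH2 P1=NH4
Op 4: best P0=NH4 P1=NH4
Op 5: best P0=NH4 P1=NH0
Op 6: best P0=NH4 P1=NH0
Op 7: best P0=NH4 P1=NH0
Op 8: best P0=NH4 P1=NH0
Op 9: best P0=NH2 P1=NH0
Op 10: best P0=NH2 P1=NH0
Op 11: best P0=NH2 P1=NH0
Op 12: best P0=NH2 P1=NH0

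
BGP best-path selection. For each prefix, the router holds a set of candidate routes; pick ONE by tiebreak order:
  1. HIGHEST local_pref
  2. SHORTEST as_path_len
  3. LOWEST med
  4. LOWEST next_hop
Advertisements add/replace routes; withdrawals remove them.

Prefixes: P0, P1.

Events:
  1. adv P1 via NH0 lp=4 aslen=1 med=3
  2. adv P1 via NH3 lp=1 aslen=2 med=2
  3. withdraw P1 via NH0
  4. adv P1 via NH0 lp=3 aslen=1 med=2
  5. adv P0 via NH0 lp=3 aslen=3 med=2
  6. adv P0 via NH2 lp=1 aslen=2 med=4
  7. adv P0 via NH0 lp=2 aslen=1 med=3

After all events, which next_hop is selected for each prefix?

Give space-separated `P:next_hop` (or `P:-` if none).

Op 1: best P0=- P1=NH0
Op 2: best P0=- P1=NH0
Op 3: best P0=- P1=NH3
Op 4: best P0=- P1=NH0
Op 5: best P0=NH0 P1=NH0
Op 6: best P0=NH0 P1=NH0
Op 7: best P0=NH0 P1=NH0

Answer: P0:NH0 P1:NH0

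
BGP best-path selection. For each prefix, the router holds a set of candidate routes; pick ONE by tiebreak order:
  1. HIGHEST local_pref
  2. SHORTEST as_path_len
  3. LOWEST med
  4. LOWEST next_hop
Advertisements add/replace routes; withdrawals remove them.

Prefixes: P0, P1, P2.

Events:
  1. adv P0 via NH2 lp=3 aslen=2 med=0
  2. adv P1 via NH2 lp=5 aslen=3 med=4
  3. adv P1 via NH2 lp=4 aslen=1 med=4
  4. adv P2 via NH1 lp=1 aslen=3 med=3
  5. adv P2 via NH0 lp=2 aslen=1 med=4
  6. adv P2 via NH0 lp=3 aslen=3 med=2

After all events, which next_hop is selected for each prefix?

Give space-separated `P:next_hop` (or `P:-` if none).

Op 1: best P0=NH2 P1=- P2=-
Op 2: best P0=NH2 P1=NH2 P2=-
Op 3: best P0=NH2 P1=NH2 P2=-
Op 4: best P0=NH2 P1=NH2 P2=NH1
Op 5: best P0=NH2 P1=NH2 P2=NH0
Op 6: best P0=NH2 P1=NH2 P2=NH0

Answer: P0:NH2 P1:NH2 P2:NH0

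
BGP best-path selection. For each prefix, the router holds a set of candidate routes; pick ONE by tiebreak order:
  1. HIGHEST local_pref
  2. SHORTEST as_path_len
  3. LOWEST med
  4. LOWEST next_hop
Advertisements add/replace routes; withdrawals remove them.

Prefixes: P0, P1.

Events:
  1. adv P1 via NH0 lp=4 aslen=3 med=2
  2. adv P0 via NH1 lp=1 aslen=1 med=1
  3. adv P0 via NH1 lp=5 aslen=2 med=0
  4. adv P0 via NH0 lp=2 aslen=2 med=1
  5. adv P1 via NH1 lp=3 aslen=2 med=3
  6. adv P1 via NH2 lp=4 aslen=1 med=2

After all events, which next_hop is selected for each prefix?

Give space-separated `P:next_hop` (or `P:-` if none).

Answer: P0:NH1 P1:NH2

Derivation:
Op 1: best P0=- P1=NH0
Op 2: best P0=NH1 P1=NH0
Op 3: best P0=NH1 P1=NH0
Op 4: best P0=NH1 P1=NH0
Op 5: best P0=NH1 P1=NH0
Op 6: best P0=NH1 P1=NH2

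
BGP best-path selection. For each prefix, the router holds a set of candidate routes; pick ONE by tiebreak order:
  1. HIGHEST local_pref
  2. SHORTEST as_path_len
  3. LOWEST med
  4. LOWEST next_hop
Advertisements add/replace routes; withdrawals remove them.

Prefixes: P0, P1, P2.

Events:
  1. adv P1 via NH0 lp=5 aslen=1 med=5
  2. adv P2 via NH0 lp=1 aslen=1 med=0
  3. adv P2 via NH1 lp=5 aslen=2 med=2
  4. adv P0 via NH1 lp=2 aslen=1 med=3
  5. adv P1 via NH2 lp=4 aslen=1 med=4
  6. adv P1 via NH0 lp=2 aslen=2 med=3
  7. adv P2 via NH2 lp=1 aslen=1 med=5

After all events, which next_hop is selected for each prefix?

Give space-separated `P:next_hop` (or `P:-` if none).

Answer: P0:NH1 P1:NH2 P2:NH1

Derivation:
Op 1: best P0=- P1=NH0 P2=-
Op 2: best P0=- P1=NH0 P2=NH0
Op 3: best P0=- P1=NH0 P2=NH1
Op 4: best P0=NH1 P1=NH0 P2=NH1
Op 5: best P0=NH1 P1=NH0 P2=NH1
Op 6: best P0=NH1 P1=NH2 P2=NH1
Op 7: best P0=NH1 P1=NH2 P2=NH1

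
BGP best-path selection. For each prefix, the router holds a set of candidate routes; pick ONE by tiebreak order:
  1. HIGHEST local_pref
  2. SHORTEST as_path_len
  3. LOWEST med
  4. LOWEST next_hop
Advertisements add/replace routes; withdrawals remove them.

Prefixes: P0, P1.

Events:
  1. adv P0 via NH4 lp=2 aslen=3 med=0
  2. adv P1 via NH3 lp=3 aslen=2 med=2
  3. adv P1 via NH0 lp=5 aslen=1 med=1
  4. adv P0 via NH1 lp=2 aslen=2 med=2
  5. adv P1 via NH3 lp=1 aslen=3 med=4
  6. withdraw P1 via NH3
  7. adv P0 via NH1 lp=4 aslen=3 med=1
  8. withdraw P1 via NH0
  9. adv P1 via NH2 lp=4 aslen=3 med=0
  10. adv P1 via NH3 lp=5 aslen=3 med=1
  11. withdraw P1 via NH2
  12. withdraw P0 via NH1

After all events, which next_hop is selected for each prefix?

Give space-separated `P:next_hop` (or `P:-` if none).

Answer: P0:NH4 P1:NH3

Derivation:
Op 1: best P0=NH4 P1=-
Op 2: best P0=NH4 P1=NH3
Op 3: best P0=NH4 P1=NH0
Op 4: best P0=NH1 P1=NH0
Op 5: best P0=NH1 P1=NH0
Op 6: best P0=NH1 P1=NH0
Op 7: best P0=NH1 P1=NH0
Op 8: best P0=NH1 P1=-
Op 9: best P0=NH1 P1=NH2
Op 10: best P0=NH1 P1=NH3
Op 11: best P0=NH1 P1=NH3
Op 12: best P0=NH4 P1=NH3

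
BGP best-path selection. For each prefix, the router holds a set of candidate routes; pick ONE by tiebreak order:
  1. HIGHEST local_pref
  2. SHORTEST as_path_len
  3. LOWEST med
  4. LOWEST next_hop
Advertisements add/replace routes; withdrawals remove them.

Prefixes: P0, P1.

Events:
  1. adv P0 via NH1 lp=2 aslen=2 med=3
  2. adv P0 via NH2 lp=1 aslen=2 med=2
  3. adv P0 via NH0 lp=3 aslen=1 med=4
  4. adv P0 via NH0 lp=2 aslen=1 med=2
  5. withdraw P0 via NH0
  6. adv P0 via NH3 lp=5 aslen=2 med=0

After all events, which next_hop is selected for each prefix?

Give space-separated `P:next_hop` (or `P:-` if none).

Op 1: best P0=NH1 P1=-
Op 2: best P0=NH1 P1=-
Op 3: best P0=NH0 P1=-
Op 4: best P0=NH0 P1=-
Op 5: best P0=NH1 P1=-
Op 6: best P0=NH3 P1=-

Answer: P0:NH3 P1:-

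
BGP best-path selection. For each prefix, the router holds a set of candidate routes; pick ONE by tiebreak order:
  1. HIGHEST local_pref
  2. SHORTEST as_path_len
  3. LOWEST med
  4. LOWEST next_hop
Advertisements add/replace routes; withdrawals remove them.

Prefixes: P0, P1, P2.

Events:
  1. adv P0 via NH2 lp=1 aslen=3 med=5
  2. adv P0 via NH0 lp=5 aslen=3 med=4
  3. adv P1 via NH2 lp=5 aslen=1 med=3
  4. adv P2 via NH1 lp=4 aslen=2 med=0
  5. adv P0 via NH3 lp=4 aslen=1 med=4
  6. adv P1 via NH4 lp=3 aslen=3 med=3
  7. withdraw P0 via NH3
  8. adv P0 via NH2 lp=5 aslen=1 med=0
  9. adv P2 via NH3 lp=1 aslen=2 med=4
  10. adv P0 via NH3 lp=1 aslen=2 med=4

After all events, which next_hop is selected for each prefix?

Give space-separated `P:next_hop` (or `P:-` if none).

Answer: P0:NH2 P1:NH2 P2:NH1

Derivation:
Op 1: best P0=NH2 P1=- P2=-
Op 2: best P0=NH0 P1=- P2=-
Op 3: best P0=NH0 P1=NH2 P2=-
Op 4: best P0=NH0 P1=NH2 P2=NH1
Op 5: best P0=NH0 P1=NH2 P2=NH1
Op 6: best P0=NH0 P1=NH2 P2=NH1
Op 7: best P0=NH0 P1=NH2 P2=NH1
Op 8: best P0=NH2 P1=NH2 P2=NH1
Op 9: best P0=NH2 P1=NH2 P2=NH1
Op 10: best P0=NH2 P1=NH2 P2=NH1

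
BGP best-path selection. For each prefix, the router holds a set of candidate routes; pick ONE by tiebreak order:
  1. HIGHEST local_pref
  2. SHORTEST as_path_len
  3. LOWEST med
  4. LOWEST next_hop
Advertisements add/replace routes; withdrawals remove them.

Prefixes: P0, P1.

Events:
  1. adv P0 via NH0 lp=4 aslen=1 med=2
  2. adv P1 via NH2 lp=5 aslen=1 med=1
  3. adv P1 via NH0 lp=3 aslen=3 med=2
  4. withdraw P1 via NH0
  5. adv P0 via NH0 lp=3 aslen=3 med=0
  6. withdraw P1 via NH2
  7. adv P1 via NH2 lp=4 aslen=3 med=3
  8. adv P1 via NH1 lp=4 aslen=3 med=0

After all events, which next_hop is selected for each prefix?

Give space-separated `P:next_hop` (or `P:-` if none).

Answer: P0:NH0 P1:NH1

Derivation:
Op 1: best P0=NH0 P1=-
Op 2: best P0=NH0 P1=NH2
Op 3: best P0=NH0 P1=NH2
Op 4: best P0=NH0 P1=NH2
Op 5: best P0=NH0 P1=NH2
Op 6: best P0=NH0 P1=-
Op 7: best P0=NH0 P1=NH2
Op 8: best P0=NH0 P1=NH1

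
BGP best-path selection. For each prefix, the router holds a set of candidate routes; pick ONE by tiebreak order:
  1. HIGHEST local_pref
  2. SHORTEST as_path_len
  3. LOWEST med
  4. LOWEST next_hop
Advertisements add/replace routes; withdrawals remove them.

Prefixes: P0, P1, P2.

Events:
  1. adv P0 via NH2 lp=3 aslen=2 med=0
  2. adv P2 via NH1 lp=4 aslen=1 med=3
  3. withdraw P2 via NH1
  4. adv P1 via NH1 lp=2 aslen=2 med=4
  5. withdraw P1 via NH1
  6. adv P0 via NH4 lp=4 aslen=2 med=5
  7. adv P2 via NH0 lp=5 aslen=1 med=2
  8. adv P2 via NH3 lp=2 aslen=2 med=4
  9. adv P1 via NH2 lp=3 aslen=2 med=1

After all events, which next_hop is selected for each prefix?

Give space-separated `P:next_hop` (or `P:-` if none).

Answer: P0:NH4 P1:NH2 P2:NH0

Derivation:
Op 1: best P0=NH2 P1=- P2=-
Op 2: best P0=NH2 P1=- P2=NH1
Op 3: best P0=NH2 P1=- P2=-
Op 4: best P0=NH2 P1=NH1 P2=-
Op 5: best P0=NH2 P1=- P2=-
Op 6: best P0=NH4 P1=- P2=-
Op 7: best P0=NH4 P1=- P2=NH0
Op 8: best P0=NH4 P1=- P2=NH0
Op 9: best P0=NH4 P1=NH2 P2=NH0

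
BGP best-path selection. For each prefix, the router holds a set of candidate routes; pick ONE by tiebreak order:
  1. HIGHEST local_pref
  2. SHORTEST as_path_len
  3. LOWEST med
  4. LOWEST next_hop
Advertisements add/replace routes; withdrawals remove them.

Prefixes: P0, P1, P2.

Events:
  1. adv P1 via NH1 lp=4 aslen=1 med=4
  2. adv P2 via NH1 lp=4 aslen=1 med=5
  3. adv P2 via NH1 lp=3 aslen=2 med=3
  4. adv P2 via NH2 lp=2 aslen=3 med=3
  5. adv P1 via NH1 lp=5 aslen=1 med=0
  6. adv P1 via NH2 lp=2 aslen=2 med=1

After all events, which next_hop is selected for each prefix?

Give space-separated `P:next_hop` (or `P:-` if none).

Answer: P0:- P1:NH1 P2:NH1

Derivation:
Op 1: best P0=- P1=NH1 P2=-
Op 2: best P0=- P1=NH1 P2=NH1
Op 3: best P0=- P1=NH1 P2=NH1
Op 4: best P0=- P1=NH1 P2=NH1
Op 5: best P0=- P1=NH1 P2=NH1
Op 6: best P0=- P1=NH1 P2=NH1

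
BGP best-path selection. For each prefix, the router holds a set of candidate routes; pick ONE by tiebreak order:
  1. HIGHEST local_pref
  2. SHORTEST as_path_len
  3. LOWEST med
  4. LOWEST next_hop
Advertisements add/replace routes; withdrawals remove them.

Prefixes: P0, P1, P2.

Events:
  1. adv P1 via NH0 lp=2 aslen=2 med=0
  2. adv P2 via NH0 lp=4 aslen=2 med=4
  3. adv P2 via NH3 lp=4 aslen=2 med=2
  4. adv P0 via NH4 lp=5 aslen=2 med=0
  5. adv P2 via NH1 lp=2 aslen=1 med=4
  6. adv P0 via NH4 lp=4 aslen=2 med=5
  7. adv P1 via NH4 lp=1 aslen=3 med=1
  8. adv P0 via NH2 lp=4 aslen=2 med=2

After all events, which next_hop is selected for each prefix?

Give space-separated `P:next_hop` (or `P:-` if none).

Op 1: best P0=- P1=NH0 P2=-
Op 2: best P0=- P1=NH0 P2=NH0
Op 3: best P0=- P1=NH0 P2=NH3
Op 4: best P0=NH4 P1=NH0 P2=NH3
Op 5: best P0=NH4 P1=NH0 P2=NH3
Op 6: best P0=NH4 P1=NH0 P2=NH3
Op 7: best P0=NH4 P1=NH0 P2=NH3
Op 8: best P0=NH2 P1=NH0 P2=NH3

Answer: P0:NH2 P1:NH0 P2:NH3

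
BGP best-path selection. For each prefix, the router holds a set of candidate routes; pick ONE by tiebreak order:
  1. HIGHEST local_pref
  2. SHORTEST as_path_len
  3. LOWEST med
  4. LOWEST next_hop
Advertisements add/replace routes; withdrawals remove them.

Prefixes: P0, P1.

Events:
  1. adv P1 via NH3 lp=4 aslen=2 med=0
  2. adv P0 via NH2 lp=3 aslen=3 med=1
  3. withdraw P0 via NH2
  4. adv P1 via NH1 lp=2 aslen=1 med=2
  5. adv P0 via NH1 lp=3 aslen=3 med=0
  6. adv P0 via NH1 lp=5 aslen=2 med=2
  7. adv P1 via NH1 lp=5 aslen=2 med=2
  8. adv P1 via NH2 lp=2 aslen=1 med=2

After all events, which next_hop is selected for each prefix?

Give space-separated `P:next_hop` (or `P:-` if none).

Answer: P0:NH1 P1:NH1

Derivation:
Op 1: best P0=- P1=NH3
Op 2: best P0=NH2 P1=NH3
Op 3: best P0=- P1=NH3
Op 4: best P0=- P1=NH3
Op 5: best P0=NH1 P1=NH3
Op 6: best P0=NH1 P1=NH3
Op 7: best P0=NH1 P1=NH1
Op 8: best P0=NH1 P1=NH1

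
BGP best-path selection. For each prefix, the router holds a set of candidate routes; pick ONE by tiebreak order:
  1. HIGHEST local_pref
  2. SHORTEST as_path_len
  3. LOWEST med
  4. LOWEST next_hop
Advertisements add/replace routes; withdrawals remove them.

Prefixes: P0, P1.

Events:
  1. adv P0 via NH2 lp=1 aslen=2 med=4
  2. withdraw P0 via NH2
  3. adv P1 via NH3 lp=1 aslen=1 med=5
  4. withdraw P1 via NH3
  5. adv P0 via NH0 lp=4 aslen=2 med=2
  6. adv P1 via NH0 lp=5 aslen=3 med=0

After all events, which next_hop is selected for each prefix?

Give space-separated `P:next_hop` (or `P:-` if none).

Answer: P0:NH0 P1:NH0

Derivation:
Op 1: best P0=NH2 P1=-
Op 2: best P0=- P1=-
Op 3: best P0=- P1=NH3
Op 4: best P0=- P1=-
Op 5: best P0=NH0 P1=-
Op 6: best P0=NH0 P1=NH0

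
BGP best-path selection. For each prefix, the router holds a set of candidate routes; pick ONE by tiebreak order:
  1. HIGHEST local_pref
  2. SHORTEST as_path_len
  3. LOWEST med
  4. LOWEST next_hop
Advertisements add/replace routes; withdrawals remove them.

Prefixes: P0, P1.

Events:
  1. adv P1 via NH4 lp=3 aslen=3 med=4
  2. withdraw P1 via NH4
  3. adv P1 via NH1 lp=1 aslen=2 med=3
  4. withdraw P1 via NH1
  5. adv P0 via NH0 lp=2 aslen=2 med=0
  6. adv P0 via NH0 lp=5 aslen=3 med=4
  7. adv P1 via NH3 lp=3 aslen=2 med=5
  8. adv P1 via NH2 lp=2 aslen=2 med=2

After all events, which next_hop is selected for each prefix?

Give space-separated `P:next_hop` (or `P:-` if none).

Answer: P0:NH0 P1:NH3

Derivation:
Op 1: best P0=- P1=NH4
Op 2: best P0=- P1=-
Op 3: best P0=- P1=NH1
Op 4: best P0=- P1=-
Op 5: best P0=NH0 P1=-
Op 6: best P0=NH0 P1=-
Op 7: best P0=NH0 P1=NH3
Op 8: best P0=NH0 P1=NH3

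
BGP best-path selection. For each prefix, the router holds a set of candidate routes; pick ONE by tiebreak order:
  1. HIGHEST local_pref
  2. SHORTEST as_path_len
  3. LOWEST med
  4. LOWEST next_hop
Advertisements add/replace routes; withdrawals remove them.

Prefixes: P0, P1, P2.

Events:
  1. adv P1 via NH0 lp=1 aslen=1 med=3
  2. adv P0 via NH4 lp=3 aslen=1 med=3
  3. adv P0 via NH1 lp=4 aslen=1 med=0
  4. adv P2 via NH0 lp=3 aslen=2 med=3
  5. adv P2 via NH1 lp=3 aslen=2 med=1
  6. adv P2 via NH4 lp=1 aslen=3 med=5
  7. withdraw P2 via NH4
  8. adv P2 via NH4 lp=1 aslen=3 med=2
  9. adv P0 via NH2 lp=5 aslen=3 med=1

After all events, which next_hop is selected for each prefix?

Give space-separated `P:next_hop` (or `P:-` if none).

Op 1: best P0=- P1=NH0 P2=-
Op 2: best P0=NH4 P1=NH0 P2=-
Op 3: best P0=NH1 P1=NH0 P2=-
Op 4: best P0=NH1 P1=NH0 P2=NH0
Op 5: best P0=NH1 P1=NH0 P2=NH1
Op 6: best P0=NH1 P1=NH0 P2=NH1
Op 7: best P0=NH1 P1=NH0 P2=NH1
Op 8: best P0=NH1 P1=NH0 P2=NH1
Op 9: best P0=NH2 P1=NH0 P2=NH1

Answer: P0:NH2 P1:NH0 P2:NH1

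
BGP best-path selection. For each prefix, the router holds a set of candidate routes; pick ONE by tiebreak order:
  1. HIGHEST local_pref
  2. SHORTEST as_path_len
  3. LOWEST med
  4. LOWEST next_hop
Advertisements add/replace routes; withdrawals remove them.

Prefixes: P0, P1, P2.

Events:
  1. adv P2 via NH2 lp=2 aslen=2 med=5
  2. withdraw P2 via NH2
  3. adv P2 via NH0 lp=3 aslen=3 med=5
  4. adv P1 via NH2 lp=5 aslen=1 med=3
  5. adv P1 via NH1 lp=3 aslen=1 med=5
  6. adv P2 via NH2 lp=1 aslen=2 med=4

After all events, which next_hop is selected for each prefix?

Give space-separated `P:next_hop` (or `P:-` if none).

Op 1: best P0=- P1=- P2=NH2
Op 2: best P0=- P1=- P2=-
Op 3: best P0=- P1=- P2=NH0
Op 4: best P0=- P1=NH2 P2=NH0
Op 5: best P0=- P1=NH2 P2=NH0
Op 6: best P0=- P1=NH2 P2=NH0

Answer: P0:- P1:NH2 P2:NH0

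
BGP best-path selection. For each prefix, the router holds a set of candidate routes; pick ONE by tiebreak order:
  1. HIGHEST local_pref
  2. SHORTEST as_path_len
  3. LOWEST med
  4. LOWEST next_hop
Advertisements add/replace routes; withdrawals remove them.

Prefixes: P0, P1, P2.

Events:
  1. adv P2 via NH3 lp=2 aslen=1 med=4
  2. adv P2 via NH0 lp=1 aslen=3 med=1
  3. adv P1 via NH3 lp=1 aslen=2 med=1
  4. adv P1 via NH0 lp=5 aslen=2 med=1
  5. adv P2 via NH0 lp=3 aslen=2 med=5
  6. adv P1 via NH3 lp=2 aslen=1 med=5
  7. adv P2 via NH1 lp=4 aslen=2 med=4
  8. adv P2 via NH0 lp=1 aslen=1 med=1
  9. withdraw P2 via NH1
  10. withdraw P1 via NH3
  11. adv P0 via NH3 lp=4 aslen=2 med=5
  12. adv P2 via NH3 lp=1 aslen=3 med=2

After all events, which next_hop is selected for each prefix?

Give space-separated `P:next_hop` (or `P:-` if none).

Op 1: best P0=- P1=- P2=NH3
Op 2: best P0=- P1=- P2=NH3
Op 3: best P0=- P1=NH3 P2=NH3
Op 4: best P0=- P1=NH0 P2=NH3
Op 5: best P0=- P1=NH0 P2=NH0
Op 6: best P0=- P1=NH0 P2=NH0
Op 7: best P0=- P1=NH0 P2=NH1
Op 8: best P0=- P1=NH0 P2=NH1
Op 9: best P0=- P1=NH0 P2=NH3
Op 10: best P0=- P1=NH0 P2=NH3
Op 11: best P0=NH3 P1=NH0 P2=NH3
Op 12: best P0=NH3 P1=NH0 P2=NH0

Answer: P0:NH3 P1:NH0 P2:NH0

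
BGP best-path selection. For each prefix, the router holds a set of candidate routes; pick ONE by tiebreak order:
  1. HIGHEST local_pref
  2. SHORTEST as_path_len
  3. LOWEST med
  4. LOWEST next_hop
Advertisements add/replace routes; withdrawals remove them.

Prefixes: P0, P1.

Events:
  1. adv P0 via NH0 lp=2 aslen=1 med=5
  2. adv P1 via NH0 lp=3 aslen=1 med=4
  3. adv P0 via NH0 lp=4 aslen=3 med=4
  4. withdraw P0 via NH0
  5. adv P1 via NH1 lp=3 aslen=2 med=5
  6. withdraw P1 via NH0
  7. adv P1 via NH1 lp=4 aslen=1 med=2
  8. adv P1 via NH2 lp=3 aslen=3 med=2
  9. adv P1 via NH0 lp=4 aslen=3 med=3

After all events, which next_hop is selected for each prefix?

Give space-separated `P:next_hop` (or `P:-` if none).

Op 1: best P0=NH0 P1=-
Op 2: best P0=NH0 P1=NH0
Op 3: best P0=NH0 P1=NH0
Op 4: best P0=- P1=NH0
Op 5: best P0=- P1=NH0
Op 6: best P0=- P1=NH1
Op 7: best P0=- P1=NH1
Op 8: best P0=- P1=NH1
Op 9: best P0=- P1=NH1

Answer: P0:- P1:NH1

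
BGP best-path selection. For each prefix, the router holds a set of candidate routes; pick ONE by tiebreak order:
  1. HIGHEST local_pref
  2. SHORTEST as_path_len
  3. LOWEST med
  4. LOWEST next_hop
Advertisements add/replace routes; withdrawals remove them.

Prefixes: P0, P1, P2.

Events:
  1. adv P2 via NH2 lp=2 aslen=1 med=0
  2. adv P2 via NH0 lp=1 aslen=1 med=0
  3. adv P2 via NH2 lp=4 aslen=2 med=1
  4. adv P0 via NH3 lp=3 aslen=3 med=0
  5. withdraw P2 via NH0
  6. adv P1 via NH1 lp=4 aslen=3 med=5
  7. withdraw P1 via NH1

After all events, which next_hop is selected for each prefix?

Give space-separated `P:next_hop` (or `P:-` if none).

Op 1: best P0=- P1=- P2=NH2
Op 2: best P0=- P1=- P2=NH2
Op 3: best P0=- P1=- P2=NH2
Op 4: best P0=NH3 P1=- P2=NH2
Op 5: best P0=NH3 P1=- P2=NH2
Op 6: best P0=NH3 P1=NH1 P2=NH2
Op 7: best P0=NH3 P1=- P2=NH2

Answer: P0:NH3 P1:- P2:NH2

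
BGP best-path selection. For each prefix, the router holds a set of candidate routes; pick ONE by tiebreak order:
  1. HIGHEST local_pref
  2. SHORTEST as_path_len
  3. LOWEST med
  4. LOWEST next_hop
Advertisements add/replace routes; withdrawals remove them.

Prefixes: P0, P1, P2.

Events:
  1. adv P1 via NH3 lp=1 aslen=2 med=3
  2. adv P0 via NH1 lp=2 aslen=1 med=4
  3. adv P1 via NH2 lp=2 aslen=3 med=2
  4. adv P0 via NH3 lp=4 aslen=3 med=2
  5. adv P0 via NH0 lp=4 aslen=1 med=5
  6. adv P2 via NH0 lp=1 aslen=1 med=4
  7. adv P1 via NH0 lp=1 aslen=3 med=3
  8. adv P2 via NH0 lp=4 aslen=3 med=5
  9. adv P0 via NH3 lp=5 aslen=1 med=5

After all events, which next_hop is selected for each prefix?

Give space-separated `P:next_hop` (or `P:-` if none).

Op 1: best P0=- P1=NH3 P2=-
Op 2: best P0=NH1 P1=NH3 P2=-
Op 3: best P0=NH1 P1=NH2 P2=-
Op 4: best P0=NH3 P1=NH2 P2=-
Op 5: best P0=NH0 P1=NH2 P2=-
Op 6: best P0=NH0 P1=NH2 P2=NH0
Op 7: best P0=NH0 P1=NH2 P2=NH0
Op 8: best P0=NH0 P1=NH2 P2=NH0
Op 9: best P0=NH3 P1=NH2 P2=NH0

Answer: P0:NH3 P1:NH2 P2:NH0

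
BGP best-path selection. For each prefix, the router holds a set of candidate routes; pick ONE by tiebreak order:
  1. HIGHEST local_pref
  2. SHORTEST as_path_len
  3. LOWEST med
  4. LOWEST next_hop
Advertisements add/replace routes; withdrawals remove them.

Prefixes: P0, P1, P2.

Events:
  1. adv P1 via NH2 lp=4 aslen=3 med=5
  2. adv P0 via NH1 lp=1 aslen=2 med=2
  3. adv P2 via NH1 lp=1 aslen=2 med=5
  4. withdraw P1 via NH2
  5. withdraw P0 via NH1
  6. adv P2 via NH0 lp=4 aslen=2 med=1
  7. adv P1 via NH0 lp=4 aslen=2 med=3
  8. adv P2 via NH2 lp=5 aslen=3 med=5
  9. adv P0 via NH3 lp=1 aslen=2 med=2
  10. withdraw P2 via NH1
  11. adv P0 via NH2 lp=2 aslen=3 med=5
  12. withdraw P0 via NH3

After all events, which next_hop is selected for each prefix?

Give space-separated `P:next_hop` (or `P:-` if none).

Answer: P0:NH2 P1:NH0 P2:NH2

Derivation:
Op 1: best P0=- P1=NH2 P2=-
Op 2: best P0=NH1 P1=NH2 P2=-
Op 3: best P0=NH1 P1=NH2 P2=NH1
Op 4: best P0=NH1 P1=- P2=NH1
Op 5: best P0=- P1=- P2=NH1
Op 6: best P0=- P1=- P2=NH0
Op 7: best P0=- P1=NH0 P2=NH0
Op 8: best P0=- P1=NH0 P2=NH2
Op 9: best P0=NH3 P1=NH0 P2=NH2
Op 10: best P0=NH3 P1=NH0 P2=NH2
Op 11: best P0=NH2 P1=NH0 P2=NH2
Op 12: best P0=NH2 P1=NH0 P2=NH2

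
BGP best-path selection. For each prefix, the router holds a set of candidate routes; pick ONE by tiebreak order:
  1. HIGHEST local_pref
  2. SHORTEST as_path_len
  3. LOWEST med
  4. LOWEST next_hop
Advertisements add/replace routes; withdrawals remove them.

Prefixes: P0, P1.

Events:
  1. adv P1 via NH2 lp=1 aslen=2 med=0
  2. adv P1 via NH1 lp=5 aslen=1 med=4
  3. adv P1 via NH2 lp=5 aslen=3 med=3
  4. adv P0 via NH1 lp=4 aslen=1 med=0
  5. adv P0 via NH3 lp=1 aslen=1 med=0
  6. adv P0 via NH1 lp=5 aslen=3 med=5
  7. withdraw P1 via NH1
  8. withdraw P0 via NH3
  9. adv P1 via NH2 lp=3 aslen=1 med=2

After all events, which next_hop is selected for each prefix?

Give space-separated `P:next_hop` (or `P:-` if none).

Answer: P0:NH1 P1:NH2

Derivation:
Op 1: best P0=- P1=NH2
Op 2: best P0=- P1=NH1
Op 3: best P0=- P1=NH1
Op 4: best P0=NH1 P1=NH1
Op 5: best P0=NH1 P1=NH1
Op 6: best P0=NH1 P1=NH1
Op 7: best P0=NH1 P1=NH2
Op 8: best P0=NH1 P1=NH2
Op 9: best P0=NH1 P1=NH2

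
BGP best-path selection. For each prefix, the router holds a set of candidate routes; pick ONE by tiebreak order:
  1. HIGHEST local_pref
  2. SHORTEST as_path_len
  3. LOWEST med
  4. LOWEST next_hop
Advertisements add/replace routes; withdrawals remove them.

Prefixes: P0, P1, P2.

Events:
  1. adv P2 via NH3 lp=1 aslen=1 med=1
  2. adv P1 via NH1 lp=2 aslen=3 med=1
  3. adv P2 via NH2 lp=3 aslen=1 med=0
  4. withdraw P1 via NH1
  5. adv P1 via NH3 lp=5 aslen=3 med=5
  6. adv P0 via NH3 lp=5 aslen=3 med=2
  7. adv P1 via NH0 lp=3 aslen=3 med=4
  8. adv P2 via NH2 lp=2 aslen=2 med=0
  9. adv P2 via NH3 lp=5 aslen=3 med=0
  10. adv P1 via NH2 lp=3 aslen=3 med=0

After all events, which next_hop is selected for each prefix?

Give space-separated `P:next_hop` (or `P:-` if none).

Answer: P0:NH3 P1:NH3 P2:NH3

Derivation:
Op 1: best P0=- P1=- P2=NH3
Op 2: best P0=- P1=NH1 P2=NH3
Op 3: best P0=- P1=NH1 P2=NH2
Op 4: best P0=- P1=- P2=NH2
Op 5: best P0=- P1=NH3 P2=NH2
Op 6: best P0=NH3 P1=NH3 P2=NH2
Op 7: best P0=NH3 P1=NH3 P2=NH2
Op 8: best P0=NH3 P1=NH3 P2=NH2
Op 9: best P0=NH3 P1=NH3 P2=NH3
Op 10: best P0=NH3 P1=NH3 P2=NH3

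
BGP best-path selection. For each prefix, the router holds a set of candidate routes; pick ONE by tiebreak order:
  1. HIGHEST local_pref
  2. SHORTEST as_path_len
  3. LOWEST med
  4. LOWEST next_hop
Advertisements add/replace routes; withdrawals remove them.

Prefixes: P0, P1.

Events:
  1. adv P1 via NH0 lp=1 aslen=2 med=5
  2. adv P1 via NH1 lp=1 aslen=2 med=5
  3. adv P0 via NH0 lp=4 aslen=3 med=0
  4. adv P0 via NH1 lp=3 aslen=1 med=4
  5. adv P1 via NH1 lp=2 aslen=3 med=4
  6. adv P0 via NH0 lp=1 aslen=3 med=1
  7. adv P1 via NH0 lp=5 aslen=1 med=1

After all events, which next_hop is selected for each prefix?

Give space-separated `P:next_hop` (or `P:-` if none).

Op 1: best P0=- P1=NH0
Op 2: best P0=- P1=NH0
Op 3: best P0=NH0 P1=NH0
Op 4: best P0=NH0 P1=NH0
Op 5: best P0=NH0 P1=NH1
Op 6: best P0=NH1 P1=NH1
Op 7: best P0=NH1 P1=NH0

Answer: P0:NH1 P1:NH0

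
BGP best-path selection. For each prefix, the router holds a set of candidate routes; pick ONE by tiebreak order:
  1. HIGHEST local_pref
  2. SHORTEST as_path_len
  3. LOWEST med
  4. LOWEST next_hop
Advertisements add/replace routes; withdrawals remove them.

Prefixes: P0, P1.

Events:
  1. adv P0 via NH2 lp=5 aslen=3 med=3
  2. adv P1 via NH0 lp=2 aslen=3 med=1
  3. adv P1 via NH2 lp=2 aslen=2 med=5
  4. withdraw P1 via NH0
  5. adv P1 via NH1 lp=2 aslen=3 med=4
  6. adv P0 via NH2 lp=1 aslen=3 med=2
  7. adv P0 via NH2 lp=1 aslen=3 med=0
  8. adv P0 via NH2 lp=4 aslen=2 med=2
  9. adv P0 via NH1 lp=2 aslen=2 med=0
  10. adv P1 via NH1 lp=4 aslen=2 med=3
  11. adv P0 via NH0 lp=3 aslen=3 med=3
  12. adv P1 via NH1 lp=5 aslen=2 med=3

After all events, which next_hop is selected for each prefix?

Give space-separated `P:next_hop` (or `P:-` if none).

Op 1: best P0=NH2 P1=-
Op 2: best P0=NH2 P1=NH0
Op 3: best P0=NH2 P1=NH2
Op 4: best P0=NH2 P1=NH2
Op 5: best P0=NH2 P1=NH2
Op 6: best P0=NH2 P1=NH2
Op 7: best P0=NH2 P1=NH2
Op 8: best P0=NH2 P1=NH2
Op 9: best P0=NH2 P1=NH2
Op 10: best P0=NH2 P1=NH1
Op 11: best P0=NH2 P1=NH1
Op 12: best P0=NH2 P1=NH1

Answer: P0:NH2 P1:NH1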